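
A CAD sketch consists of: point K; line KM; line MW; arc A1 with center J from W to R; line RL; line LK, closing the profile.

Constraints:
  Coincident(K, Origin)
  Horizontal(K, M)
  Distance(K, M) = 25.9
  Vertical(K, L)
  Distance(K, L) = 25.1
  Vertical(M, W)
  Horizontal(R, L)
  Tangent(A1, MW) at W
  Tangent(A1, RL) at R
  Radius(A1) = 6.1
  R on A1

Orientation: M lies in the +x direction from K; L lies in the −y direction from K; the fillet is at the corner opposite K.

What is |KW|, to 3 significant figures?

32.1

K is at the origin; KM is horizontal with |KM| = 25.9 and M on the +x side, so M = (25.9, 0.00). KL is vertical with |KL| = 25.1 and L on the −y side, so L = (0.00, -25.1). The virtual corner opposite K is at (25.9, -25.1). Since A1 is tangent to MW there, JW ⟂ MW and A1 meets RL tangentially, so JR is at right angles to RL, with radius 6.1, so the center J sits 6.1 in from both sides at J = (19.8, -19.0). That places the tangent points at W = (25.9, -19.0) on MW and R = (19.8, -25.1) on RL. Then |KW| = |W − K| = 32.1.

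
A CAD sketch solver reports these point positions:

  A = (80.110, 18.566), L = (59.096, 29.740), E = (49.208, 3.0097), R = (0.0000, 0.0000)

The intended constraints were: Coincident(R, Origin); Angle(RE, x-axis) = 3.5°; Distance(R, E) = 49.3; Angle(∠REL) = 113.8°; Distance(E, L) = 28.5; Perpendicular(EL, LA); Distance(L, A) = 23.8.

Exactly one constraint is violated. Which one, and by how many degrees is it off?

Perpendicular(EL, LA) — off by 7.70°.

R = (0.00, 0.00) ✓; RE at 3.500° ✓; |RE| = 49.30 ✓; ∠REL = 113.8° ✓; |EL| = 28.50 ✓; ∠(EL, LA) = 97.70° ✗; |LA| = 23.80 ✓.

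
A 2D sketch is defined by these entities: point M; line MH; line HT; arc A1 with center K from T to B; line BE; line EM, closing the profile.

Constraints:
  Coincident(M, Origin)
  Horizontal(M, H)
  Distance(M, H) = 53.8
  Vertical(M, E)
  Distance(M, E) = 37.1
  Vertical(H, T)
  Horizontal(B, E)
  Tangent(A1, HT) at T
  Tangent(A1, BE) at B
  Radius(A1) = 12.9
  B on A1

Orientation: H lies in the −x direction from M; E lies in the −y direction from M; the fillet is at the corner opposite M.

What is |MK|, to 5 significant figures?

47.523

M is at the origin; M and H share the same y with |MH| = 53.8 and H on the −x side, so H = (-53.800, 0.0000). ME is vertical with |ME| = 37.1 and E on the −y side, so E = (0.0000, -37.100). The virtual corner opposite M is at (-53.800, -37.100). Since A1 is tangent to HT there, KT ⟂ HT and the tangent condition forces KB to be normal to BE, with radius 12.9, so the center K sits 12.9 in from both sides at K = (-40.900, -24.200). Then |MK| = |K − M| = 47.523.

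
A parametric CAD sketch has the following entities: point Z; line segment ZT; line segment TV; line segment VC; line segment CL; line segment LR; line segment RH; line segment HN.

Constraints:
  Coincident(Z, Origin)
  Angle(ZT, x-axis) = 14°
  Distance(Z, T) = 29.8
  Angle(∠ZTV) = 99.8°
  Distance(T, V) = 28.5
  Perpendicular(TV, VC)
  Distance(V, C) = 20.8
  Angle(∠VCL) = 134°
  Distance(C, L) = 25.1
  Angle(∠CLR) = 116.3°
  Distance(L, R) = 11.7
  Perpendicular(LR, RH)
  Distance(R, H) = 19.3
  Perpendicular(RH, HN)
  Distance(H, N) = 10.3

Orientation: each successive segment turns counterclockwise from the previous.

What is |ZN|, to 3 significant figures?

22.9

Z is at the origin; ZT runs at 14.0° with length 29.8, so T = (28.9, 7.21). ∠ZTV = 99.8° gives TV at 94.2° from the x-axis; with |TV| = 28.5, V = (26.8, 35.6). TV is perpendicular to VC, so VC runs at -176°; with |VC| = 20.8, C = (6.08, 34.1). ∠VCL = 134.0° gives CL at -130° from the x-axis; with |CL| = 25.1, L = (-9.98, 14.8). ∠CLR = 116.3° gives LR at -66.1° from the x-axis; with |LR| = 11.7, R = (-5.24, 4.13). LR is perpendicular to RH, so RH runs at 23.9°; with |RH| = 19.3, H = (12.4, 11.9). RH is perpendicular to HN, so HN runs at 114°; with |HN| = 10.3, N = (8.23, 21.4). Then |ZN| = |N − Z| = 22.9.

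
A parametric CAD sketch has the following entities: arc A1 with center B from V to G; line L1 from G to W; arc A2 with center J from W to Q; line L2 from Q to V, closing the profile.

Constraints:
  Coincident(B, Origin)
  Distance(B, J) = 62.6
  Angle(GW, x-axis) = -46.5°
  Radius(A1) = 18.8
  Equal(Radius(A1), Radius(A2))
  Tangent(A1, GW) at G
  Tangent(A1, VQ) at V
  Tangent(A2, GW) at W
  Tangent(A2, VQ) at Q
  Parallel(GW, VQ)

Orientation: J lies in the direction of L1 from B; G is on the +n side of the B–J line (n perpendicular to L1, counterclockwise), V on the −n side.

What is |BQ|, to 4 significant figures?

65.36

Tangency of A1 to both parallel lines with radius 18.8 puts G and V at B ± 18.8·n: G = (13.64, 12.94), V = (-13.64, -12.94). Equal radii place W and Q the same way about J: W = J + 18.8·n = (56.73, -32.47), Q = J − 18.8·n = (29.45, -58.35). Then |BQ| = |Q − B| = 65.36.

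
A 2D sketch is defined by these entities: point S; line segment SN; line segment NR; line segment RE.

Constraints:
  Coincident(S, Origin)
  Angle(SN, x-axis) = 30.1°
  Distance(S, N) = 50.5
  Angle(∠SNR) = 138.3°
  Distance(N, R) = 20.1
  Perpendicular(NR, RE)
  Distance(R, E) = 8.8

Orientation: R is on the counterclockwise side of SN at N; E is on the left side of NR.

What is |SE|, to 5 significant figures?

62.898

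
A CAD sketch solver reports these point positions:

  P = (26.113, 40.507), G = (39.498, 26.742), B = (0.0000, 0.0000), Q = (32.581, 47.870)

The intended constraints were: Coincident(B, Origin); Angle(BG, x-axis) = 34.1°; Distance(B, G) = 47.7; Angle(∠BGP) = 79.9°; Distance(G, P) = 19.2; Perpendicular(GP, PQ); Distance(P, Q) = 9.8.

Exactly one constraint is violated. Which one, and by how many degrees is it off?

Perpendicular(GP, PQ) — off by 4.50°.

B = (0.00, 0.00) ✓; BG at 34.10° ✓; |BG| = 47.70 ✓; ∠BGP = 79.90° ✓; |GP| = 19.20 ✓; ∠(GP, PQ) = 85.50° ✗; |PQ| = 9.800 ✓.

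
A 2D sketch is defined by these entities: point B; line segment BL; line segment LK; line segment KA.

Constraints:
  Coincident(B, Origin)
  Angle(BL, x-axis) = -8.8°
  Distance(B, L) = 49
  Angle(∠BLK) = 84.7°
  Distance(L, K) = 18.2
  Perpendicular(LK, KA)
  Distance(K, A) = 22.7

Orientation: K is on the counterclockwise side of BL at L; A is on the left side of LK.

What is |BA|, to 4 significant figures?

29.46

B is at the origin; BL runs at -8.8° with length 49.0, so L = 49.0·(cos -8.8°, sin -8.8°) = (48.42, -7.496). ∠BLK = 84.7°, so LK runs at -8.8° + (180° − 84.7°) = 86.50° from the x-axis; with |LK| = 18.2, K = L + 18.2·(cos 86.50°, sin 86.50°) = (49.53, 10.67). LK ⟂ KA; with |KA| = 22.7 on the left of LK, A = K + 22.7·(-0.9981, 0.06105) = (26.88, 12.06). Then |BA| = |A − B| = 29.46.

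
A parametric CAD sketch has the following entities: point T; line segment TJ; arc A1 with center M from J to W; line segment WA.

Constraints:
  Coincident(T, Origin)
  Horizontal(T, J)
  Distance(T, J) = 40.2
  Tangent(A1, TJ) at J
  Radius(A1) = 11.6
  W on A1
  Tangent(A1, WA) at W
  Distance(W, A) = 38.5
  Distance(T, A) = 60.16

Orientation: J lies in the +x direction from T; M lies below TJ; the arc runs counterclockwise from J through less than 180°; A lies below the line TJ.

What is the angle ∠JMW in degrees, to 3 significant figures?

95.0°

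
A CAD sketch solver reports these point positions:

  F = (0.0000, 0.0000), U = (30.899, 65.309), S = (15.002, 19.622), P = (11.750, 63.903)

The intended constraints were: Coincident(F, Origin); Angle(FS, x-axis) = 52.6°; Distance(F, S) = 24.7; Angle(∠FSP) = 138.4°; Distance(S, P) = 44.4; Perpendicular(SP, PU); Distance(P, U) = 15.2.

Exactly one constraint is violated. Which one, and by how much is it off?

Distance(P, U) = 15.2 — off by 4.00.

F = (0.00, 0.00) ✓; FS at 52.60° ✓; |FS| = 24.70 ✓; ∠FSP = 138.4° ✓; |SP| = 44.40 ✓; ∠(SP, PU) = 90.00° ✓; |PU| = 19.20 ✗.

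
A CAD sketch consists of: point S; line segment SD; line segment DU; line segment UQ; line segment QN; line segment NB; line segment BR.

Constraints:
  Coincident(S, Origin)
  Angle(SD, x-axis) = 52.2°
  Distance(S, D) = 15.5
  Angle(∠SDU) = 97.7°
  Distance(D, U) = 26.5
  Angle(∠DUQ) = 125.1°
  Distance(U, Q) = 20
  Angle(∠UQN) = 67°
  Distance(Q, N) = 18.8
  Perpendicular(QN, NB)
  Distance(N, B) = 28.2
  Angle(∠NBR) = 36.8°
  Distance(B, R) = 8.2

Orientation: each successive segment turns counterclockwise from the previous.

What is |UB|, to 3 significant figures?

14.7

∠UQN = 67.0° gives QN at -57.6° from the x-axis; with |QN| = 18.8, N = (-18.7, 12.0). QN is perpendicular to NB, so NB runs at 32.4°; with |NB| = 28.2, B = (5.08, 27.1). Then |UB| = |B − U| = 14.7.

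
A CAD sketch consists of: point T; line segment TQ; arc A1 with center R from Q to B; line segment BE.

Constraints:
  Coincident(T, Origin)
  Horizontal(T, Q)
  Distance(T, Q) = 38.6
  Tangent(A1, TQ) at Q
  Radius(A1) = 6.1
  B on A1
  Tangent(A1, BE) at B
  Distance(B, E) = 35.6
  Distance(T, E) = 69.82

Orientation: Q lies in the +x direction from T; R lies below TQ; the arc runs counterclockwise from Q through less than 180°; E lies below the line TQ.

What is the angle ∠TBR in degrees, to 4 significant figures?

115.8°

Checks: |RB| = 6.100 ✓; ∠(RB, BE) = 90.00° ✓; |BE| = 35.60 ✓; |TE| = 69.82 ✓.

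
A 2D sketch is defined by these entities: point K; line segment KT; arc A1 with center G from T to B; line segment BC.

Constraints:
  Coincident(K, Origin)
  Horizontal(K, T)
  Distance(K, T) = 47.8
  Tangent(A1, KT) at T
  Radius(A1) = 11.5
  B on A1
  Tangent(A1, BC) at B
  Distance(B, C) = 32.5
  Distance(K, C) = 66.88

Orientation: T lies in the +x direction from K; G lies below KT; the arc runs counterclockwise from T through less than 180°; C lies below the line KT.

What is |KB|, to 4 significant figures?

40.19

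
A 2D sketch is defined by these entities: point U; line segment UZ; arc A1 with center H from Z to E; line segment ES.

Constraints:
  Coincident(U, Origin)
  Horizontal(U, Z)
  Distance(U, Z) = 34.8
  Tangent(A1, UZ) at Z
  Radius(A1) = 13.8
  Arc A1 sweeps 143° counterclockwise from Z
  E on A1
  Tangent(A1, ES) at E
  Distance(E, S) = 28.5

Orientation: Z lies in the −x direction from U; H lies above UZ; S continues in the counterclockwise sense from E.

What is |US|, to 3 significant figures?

64.7

U is at the origin; U and Z share the same y with |UZ| = 34.8 and Z on the −x side, so Z = (-34.8, 0.00). Since A1 is tangent to UZ there, HZ ⟂ UZ, so H = Z + (0, 13.8) = (-34.8, 13.8). On A1, Z sits at bearing -90° from H; a 143° counterclockwise sweep puts E at bearing 53°, so E = H + 13.8·(cos 53°, sin 53°) = (-26.5, 24.8). A1 meets ES tangentially, so HE is at right angles to ES, so ES runs along (−sin 53°, cos 53°); with |ES| = 28.5, S = (-49.3, 42.0). Then |US| = |S − U| = 64.7.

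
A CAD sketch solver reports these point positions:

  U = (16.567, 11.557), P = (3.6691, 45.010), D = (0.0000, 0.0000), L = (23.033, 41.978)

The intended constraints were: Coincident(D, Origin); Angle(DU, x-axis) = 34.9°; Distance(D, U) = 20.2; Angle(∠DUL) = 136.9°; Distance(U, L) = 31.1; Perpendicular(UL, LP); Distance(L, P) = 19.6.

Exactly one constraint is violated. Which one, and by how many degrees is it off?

Perpendicular(UL, LP) — off by 3.10°.

D = (0.00, 0.00) ✓; DU at 34.90° ✓; |DU| = 20.20 ✓; ∠DUL = 136.9° ✓; |UL| = 31.10 ✓; ∠(UL, LP) = 93.10° ✗; |LP| = 19.60 ✓.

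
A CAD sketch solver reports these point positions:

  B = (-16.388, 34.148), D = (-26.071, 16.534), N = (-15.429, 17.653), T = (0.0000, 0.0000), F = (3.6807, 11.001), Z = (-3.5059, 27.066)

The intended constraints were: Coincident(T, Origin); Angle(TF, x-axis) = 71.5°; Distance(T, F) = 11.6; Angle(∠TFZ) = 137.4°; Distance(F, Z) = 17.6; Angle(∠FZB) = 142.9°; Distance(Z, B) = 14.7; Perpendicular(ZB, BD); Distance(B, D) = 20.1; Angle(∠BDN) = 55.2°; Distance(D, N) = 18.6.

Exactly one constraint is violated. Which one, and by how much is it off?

Distance(D, N) = 18.6 — off by 7.90.

T = (0.00, 0.00) ✓; TF at 71.50° ✓; |TF| = 11.60 ✓; ∠TFZ = 137.4° ✓; |FZ| = 17.60 ✓; ∠FZB = 142.9° ✓; |ZB| = 14.70 ✓; ∠(ZB, BD) = 90.00° ✓; |BD| = 20.10 ✓; ∠BDN = 55.20° ✓; |DN| = 10.70 ✗.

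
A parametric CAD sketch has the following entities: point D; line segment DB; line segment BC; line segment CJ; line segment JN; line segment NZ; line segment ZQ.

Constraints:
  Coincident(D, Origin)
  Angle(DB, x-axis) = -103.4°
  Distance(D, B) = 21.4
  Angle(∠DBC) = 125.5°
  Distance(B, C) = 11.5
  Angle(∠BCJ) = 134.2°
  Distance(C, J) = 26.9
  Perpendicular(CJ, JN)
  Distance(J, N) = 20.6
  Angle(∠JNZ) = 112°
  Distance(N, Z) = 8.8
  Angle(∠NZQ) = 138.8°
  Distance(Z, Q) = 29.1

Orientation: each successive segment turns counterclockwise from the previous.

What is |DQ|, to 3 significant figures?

15.6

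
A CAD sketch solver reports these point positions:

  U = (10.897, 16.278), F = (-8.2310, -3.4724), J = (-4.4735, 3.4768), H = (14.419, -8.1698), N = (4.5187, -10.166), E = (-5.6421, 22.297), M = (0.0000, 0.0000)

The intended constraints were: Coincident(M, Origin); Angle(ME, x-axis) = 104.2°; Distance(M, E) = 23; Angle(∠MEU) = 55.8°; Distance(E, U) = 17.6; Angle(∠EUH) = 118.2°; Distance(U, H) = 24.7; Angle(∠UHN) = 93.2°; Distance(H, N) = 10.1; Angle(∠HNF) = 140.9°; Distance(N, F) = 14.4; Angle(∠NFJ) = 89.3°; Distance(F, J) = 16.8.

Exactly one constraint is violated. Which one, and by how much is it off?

Distance(F, J) = 16.8 — off by 8.90.

M = (0.00, 0.00) ✓; ME at 104.2° ✓; |ME| = 23.00 ✓; ∠MEU = 55.80° ✓; |EU| = 17.60 ✓; ∠EUH = 118.2° ✓; |UH| = 24.70 ✓; ∠UHN = 93.20° ✓; |HN| = 10.10 ✓; ∠HNF = 140.9° ✓; |NF| = 14.40 ✓; ∠NFJ = 89.30° ✓; |FJ| = 7.900 ✗.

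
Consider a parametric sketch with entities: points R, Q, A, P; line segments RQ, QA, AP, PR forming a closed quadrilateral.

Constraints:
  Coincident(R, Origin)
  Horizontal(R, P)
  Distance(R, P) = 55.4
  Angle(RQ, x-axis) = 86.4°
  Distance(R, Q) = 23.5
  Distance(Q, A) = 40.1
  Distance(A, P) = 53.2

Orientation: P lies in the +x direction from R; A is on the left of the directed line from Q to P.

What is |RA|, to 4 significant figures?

58.45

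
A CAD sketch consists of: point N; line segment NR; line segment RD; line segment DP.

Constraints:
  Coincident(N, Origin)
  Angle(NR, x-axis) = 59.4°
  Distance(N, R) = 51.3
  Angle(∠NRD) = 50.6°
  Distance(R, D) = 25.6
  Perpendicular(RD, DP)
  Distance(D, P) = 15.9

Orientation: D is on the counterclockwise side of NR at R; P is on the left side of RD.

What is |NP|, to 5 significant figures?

24.741

N is at the origin; NR runs at 59.4° with length 51.3, so R = 51.3·(cos 59.4°, sin 59.4°) = (26.114, 44.156). ∠NRD = 50.6°, so RD runs at 59.4° + (180° − 50.6°) = 188.80° from the x-axis; with |RD| = 25.6, D = R + 25.6·(cos 188.80°, sin 188.80°) = (0.81518, 40.240). RD ⟂ DP; with |DP| = 15.9 on the left of RD, P = D + 15.9·(0.15299, -0.98823) = (3.2477, 24.527). Then |NP| = |P − N| = 24.741.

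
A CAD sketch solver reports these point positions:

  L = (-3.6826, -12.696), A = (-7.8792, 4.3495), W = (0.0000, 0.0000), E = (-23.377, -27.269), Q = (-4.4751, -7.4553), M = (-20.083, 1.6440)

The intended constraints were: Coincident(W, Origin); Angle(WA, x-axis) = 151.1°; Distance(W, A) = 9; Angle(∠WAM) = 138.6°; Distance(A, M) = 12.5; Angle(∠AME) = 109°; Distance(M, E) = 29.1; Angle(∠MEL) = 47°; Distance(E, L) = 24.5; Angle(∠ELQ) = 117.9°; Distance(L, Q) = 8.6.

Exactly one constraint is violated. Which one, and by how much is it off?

Distance(L, Q) = 8.6 — off by 3.30.

W = (0.00, 0.00) ✓; WA at 151.1° ✓; |WA| = 9.000 ✓; ∠WAM = 138.6° ✓; |AM| = 12.50 ✓; ∠AME = 109.0° ✓; |ME| = 29.10 ✓; ∠MEL = 47.00° ✓; |EL| = 24.50 ✓; ∠ELQ = 117.9° ✓; |LQ| = 5.300 ✗.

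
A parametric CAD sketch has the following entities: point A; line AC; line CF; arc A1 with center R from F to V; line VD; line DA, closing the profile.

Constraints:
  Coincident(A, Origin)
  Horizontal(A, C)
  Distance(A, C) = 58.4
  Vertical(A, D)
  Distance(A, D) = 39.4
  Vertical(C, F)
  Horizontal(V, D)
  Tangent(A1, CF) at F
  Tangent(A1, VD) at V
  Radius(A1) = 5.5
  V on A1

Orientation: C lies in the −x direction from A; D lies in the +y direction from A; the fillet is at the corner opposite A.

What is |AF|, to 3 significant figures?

67.5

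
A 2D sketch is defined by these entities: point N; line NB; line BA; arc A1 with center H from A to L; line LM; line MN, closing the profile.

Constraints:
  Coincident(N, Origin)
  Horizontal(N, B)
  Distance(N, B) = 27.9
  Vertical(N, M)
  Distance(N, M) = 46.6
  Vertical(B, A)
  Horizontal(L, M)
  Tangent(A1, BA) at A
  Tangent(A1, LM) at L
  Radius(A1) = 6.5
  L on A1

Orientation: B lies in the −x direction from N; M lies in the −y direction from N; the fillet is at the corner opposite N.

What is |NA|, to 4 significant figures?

48.85

The virtual corner opposite N is at (-27.90, -46.60). Since A1 is tangent to BA there, HA ⟂ BA and the tangent condition forces HL to be normal to LM, with radius 6.5, so the center H sits 6.5 in from both sides at H = (-21.40, -40.10). That places the tangent points at A = (-27.90, -40.10) on BA and L = (-21.40, -46.60) on LM. Then |NA| = |A − N| = 48.85.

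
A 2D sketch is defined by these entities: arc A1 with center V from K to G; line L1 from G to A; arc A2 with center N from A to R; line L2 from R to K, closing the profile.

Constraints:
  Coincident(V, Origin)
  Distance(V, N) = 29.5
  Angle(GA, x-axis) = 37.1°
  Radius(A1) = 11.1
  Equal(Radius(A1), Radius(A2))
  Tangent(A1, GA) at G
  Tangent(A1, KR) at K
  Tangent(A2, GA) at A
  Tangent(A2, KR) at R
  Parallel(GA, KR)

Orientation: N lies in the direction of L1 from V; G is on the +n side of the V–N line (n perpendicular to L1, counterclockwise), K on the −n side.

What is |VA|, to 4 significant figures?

31.52

The slot axis is L1's direction at 37.1°, so u = (cos 37.1°, sin 37.1°) = (0.7976, 0.6032) and n = (−sin 37.1°, cos 37.1°) = (-0.6032, 0.7976). V is at the origin and N lies 29.5 along u from V, so N = 29.5·u = (23.53, 17.79). Tangency of A1 to both parallel lines with radius 11.1 puts G and K at V ± 11.1·n: G = (-6.696, 8.853), K = (6.696, -8.853). Equal radii place A and R the same way about N: A = N + 11.1·n = (16.83, 26.65), R = N − 11.1·n = (30.22, 8.941). Then |VA| = |A − V| = 31.52.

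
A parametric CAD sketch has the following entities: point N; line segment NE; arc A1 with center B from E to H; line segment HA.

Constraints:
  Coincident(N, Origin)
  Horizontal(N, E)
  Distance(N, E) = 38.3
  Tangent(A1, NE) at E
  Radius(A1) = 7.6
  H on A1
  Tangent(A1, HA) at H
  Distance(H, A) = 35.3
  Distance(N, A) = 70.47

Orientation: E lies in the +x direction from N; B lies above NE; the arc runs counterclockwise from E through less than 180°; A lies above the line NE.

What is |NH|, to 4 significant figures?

45.34

N is at the origin; NE is horizontal with |NE| = 38.3 and E on the +x side, so E = (38.30, 0.000). Tangency of A1 to NE means the radius BE is perpendicular to NE, so B = E + (0, 7.6) = (38.30, 7.600). Since BH ⟂ HA (tangency), |BA| = √(7.6² + 35.3²) = 36.11 regardless of where H sits on A1. So A lies on both circle(N, 70.47) and circle(B, 36.11); the above-NE intersection is A = (60.56, 36.03). H is the foot of the tangent from A: H = (45.14, 4.278).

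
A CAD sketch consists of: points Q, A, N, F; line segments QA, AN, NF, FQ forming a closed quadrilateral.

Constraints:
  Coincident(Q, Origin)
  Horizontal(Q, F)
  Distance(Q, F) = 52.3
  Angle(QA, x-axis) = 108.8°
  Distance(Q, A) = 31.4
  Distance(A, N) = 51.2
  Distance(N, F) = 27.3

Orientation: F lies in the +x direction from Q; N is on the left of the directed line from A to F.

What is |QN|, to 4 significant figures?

47.77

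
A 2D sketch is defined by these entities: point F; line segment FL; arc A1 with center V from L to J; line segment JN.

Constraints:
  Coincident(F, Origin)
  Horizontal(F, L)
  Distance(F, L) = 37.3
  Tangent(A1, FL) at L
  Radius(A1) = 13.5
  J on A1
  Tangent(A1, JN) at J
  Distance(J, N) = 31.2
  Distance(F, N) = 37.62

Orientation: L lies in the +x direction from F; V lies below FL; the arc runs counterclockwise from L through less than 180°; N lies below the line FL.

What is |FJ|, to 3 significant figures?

26.3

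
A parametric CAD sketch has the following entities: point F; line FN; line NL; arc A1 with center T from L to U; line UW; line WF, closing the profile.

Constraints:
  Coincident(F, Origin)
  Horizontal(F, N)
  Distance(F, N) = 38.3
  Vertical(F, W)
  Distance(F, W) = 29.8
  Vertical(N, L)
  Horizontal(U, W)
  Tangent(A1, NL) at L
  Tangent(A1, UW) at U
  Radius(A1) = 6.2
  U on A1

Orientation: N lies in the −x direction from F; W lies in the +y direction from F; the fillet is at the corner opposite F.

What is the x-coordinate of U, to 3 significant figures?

-32.1

F is at the origin; FN is horizontal with |FN| = 38.3 and N on the −x side, so N = (-38.3, 0.00). FW is vertical with |FW| = 29.8 and W on the +y side, so W = (0.00, 29.8). The virtual corner opposite F is at (-38.3, 29.8). Tangency of A1 to NL means the radius TL is perpendicular to NL and tangency of A1 to UW means the radius TU is perpendicular to UW, with radius 6.2, so the center T sits 6.2 in from both sides at T = (-32.1, 23.6). That places the tangent points at L = (-38.3, 23.6) on NL and U = (-32.1, 29.8) on UW. So U.x = -32.1.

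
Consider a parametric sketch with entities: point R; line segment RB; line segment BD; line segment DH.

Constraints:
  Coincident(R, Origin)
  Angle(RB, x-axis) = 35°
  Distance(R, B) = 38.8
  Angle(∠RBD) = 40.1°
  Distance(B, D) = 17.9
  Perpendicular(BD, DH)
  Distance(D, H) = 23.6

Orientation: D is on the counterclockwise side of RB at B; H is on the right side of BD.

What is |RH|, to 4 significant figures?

50.00

R is at the origin; RB runs at 35.0° with length 38.8, so B = 38.8·(cos 35.0°, sin 35.0°) = (31.78, 22.25). ∠RBD = 40.1°, so BD runs at 35.0° + (180° − 40.1°) = 174.9° from the x-axis; with |BD| = 17.9, D = B + 17.9·(cos 174.9°, sin 174.9°) = (13.95, 23.85). BD is perpendicular to DH; with |DH| = 23.6 on the right of BD, H = D + 23.6·(0.08889, 0.9960) = (16.05, 47.35). Then |RH| = |H − R| = 50.00.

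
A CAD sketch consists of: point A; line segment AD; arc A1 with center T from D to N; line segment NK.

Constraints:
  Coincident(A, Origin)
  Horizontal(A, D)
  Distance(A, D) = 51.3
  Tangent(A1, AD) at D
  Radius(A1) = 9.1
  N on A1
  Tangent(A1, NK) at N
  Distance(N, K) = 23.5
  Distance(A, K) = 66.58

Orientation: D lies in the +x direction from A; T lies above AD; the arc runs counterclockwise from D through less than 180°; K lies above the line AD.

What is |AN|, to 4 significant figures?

61.19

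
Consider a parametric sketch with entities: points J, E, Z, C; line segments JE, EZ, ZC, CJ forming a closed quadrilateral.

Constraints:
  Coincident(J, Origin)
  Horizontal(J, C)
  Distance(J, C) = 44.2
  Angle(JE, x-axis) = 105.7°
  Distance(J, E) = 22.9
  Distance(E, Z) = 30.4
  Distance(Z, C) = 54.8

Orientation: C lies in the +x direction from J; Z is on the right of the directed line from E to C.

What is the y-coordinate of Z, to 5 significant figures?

-8.1161

Checks: |EZ| = 30.40 ✓; |ZC| = 54.80 ✓.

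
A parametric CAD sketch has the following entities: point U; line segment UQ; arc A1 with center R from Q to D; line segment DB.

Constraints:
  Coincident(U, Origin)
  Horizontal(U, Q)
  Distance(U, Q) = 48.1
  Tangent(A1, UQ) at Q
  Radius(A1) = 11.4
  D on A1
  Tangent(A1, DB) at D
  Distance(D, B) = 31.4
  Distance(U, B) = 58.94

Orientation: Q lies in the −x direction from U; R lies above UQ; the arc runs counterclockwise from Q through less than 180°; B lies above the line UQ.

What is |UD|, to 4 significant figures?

38.79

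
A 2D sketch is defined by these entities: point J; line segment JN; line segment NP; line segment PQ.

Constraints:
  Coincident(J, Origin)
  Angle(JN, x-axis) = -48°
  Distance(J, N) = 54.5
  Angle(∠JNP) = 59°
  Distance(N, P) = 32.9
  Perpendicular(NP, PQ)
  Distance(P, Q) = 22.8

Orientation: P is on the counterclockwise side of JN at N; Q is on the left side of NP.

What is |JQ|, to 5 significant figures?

24.399

J is at the origin; JN runs at -48.0° with length 54.5, so N = 54.5·(cos -48.0°, sin -48.0°) = (36.468, -40.501). ∠JNP = 59.0°, so NP runs at -48.0° + (180° − 59.0°) = 73.000° from the x-axis; with |NP| = 32.9, P = N + 32.9·(cos 73.000°, sin 73.000°) = (46.087, -9.0390). NP ⟂ PQ; with |PQ| = 22.8 on the left of NP, Q = P + 22.8·(-0.95630, 0.29237) = (24.283, -2.3729). Then |JQ| = |Q − J| = 24.399.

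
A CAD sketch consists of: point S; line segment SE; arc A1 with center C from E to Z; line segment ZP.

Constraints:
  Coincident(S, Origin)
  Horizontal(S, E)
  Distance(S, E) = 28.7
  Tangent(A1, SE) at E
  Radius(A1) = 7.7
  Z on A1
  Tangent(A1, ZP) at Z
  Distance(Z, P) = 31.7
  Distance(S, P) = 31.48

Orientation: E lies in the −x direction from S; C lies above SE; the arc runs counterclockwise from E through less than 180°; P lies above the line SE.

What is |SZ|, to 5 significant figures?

22.409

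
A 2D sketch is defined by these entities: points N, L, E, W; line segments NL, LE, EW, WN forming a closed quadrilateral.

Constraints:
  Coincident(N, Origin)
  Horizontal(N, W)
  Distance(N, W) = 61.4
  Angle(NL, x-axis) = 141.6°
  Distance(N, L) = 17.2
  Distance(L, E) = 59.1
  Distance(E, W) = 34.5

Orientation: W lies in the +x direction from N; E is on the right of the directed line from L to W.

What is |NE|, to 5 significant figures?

41.962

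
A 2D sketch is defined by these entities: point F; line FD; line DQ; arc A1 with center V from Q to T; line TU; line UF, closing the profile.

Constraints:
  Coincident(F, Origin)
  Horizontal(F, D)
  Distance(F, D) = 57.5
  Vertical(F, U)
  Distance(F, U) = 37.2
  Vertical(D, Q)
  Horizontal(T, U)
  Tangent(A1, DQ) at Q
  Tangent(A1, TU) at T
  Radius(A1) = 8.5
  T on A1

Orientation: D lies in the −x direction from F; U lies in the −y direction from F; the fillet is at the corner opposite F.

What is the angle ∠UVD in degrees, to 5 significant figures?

116.34°

F is at the origin; FD is horizontal with |FD| = 57.5 and D on the −x side, so D = (-57.500, 0.0000). F and U share the same x with |FU| = 37.2 and U on the −y side, so U = (0.0000, -37.200). The virtual corner opposite F is at (-57.500, -37.200). The tangent condition forces VQ to be normal to DQ and tangency of A1 to TU means the radius VT is perpendicular to TU, with radius 8.5, so the center V sits 8.5 in from both sides at V = (-49.000, -28.700). Then cos ∠UVD = VU·VD / (|VU||VD|), giving 116.34°.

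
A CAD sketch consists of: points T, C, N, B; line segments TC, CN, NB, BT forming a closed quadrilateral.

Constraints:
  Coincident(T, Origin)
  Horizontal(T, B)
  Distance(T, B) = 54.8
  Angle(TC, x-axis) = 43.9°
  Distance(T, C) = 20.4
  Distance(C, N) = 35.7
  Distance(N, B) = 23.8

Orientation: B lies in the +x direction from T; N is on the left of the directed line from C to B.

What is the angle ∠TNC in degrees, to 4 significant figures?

10.57°

Checks: |CN| = 35.70 ✓; |NB| = 23.80 ✓.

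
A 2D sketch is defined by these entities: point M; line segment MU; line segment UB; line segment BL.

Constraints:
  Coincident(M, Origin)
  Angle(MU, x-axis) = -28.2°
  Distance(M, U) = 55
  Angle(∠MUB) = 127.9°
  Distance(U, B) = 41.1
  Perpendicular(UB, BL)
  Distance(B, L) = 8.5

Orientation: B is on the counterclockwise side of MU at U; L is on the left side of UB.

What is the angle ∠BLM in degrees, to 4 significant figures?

115.0°

∠MUB = 127.9°, so UB runs at -28.2° + (180° − 127.9°) = 23.90° from the x-axis; with |UB| = 41.1, B = U + 41.1·(cos 23.90°, sin 23.90°) = (86.05, -9.339). UB ⟂ BL; with |BL| = 8.5 on the left of UB, L = B + 8.5·(-0.4051, 0.9143) = (82.60, -1.568). Then cos ∠BLM = LB·LM / (|LB||LM|), giving 115.0°.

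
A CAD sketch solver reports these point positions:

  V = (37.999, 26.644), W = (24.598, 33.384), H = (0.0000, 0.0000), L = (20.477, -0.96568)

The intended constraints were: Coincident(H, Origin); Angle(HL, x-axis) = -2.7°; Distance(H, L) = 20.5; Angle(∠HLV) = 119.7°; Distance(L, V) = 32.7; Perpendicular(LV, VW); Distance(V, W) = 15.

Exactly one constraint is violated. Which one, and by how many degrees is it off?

Perpendicular(LV, VW) — off by 5.70°.

H = (0.00, 0.00) ✓; HL at -2.700° ✓; |HL| = 20.50 ✓; ∠HLV = 119.7° ✓; |LV| = 32.70 ✓; ∠(LV, VW) = 95.70° ✗; |VW| = 15.00 ✓.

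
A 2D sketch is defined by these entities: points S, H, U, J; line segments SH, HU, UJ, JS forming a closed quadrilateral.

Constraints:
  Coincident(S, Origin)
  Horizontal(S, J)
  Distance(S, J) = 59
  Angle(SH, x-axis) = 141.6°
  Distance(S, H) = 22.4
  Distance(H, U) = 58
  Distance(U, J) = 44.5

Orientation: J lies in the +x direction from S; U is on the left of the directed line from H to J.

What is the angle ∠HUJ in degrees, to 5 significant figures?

97.905°

S is at the origin; S and J share the same y with |SJ| = 59.0 and J in +x, so J = (59.0, 0). SH runs at 141.6° with |SH| = 22.4, so H = (-17.555, 13.914). U is determined by |HU| = 58.0 and |UJ| = 44.5 together: it lies at the intersection of circle(H, 58.0) and circle(J, 44.5). With |HJ| = 77.809, the foot of the radical line on HJ is 47.796 from H and the perpendicular offset is √(58.0² − 47.796²) = 32.856. Taking the left-of-HJ solution: U = (35.347, 37.693).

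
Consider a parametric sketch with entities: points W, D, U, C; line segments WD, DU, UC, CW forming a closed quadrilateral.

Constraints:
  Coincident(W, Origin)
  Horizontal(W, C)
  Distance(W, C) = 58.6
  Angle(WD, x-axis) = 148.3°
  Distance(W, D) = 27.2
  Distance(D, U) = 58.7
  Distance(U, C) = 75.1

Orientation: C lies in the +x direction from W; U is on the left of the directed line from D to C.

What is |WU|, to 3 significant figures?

61.6

Checks: |DU| = 58.70 ✓; |UC| = 75.10 ✓.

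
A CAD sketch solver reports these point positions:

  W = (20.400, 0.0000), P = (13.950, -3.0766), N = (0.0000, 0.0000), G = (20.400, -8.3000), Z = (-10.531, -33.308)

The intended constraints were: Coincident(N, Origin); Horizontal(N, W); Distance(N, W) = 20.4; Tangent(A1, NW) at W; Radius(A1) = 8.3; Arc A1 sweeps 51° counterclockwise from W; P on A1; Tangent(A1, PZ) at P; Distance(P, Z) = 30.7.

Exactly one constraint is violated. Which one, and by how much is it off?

Distance(P, Z) = 30.7 — off by 8.20.

N = (0.00, 0.00) ✓; N.y = 0.00, W.y = 0.00 ✓; |NW| = 20.40 ✓; ∠(GW, WN) = 90.00° ✓; |GW| = 8.300 ✓; bearing(G→P) − bearing(G→W) = 51.00° ✓; |GP| = 8.300 ✓; ∠(GP, PZ) = 90.00° ✓; |PZ| = 38.90 ✗.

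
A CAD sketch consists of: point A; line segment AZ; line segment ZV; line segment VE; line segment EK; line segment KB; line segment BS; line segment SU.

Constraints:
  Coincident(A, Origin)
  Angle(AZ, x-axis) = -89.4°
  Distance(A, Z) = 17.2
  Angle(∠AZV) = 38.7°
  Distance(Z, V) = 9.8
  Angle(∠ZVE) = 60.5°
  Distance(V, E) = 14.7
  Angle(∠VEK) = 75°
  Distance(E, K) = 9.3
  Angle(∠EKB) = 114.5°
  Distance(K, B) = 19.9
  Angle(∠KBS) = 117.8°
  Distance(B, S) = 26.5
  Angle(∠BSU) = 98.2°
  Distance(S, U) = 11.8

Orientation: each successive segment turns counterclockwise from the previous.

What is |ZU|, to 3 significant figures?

32.6

∠KBS = 117.8° gives BS at 44.1° from the x-axis; with |BS| = 26.5, S = (30.7, -4.27). ∠BSU = 98.2° gives SU at 126° from the x-axis; with |SU| = 11.8, U = (23.8, 5.29). Then |ZU| = |U − Z| = 32.6.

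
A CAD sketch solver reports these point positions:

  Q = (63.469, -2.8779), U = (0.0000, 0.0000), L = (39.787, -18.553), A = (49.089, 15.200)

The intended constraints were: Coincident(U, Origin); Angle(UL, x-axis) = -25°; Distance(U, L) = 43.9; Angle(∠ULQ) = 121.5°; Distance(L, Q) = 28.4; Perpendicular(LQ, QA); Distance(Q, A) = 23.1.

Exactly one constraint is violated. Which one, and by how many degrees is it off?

Perpendicular(LQ, QA) — off by 5.00°.

U = (0.00, 0.00) ✓; UL at -25.00° ✓; |UL| = 43.90 ✓; ∠ULQ = 121.5° ✓; |LQ| = 28.40 ✓; ∠(LQ, QA) = 95.00° ✗; |QA| = 23.10 ✓.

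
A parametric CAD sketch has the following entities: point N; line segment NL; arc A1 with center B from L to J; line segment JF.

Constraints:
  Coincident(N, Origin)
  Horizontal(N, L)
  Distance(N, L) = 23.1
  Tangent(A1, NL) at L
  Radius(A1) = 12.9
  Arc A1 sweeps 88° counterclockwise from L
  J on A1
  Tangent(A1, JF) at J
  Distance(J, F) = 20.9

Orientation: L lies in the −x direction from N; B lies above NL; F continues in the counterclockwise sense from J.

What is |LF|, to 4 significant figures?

36.01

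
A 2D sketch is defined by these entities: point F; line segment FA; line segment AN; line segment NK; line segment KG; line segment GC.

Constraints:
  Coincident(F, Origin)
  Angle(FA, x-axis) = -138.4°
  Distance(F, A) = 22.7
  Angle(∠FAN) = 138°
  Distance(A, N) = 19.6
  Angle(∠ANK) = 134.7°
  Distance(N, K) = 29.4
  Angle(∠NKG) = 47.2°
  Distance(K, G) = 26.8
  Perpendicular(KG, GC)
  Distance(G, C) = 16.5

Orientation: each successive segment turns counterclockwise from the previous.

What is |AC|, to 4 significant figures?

13.99

F is at the origin; FA runs at -138.4° with length 22.7, so A = (-16.98, -15.07). ∠FAN = 138.0° gives AN at -96.40° from the x-axis; with |AN| = 19.6, N = (-19.16, -34.55). ∠ANK = 134.7° gives NK at -51.10° from the x-axis; with |NK| = 29.4, K = (-0.6977, -57.43). ∠NKG = 47.2° gives KG at 81.70° from the x-axis; with |KG| = 26.8, G = (3.171, -30.91). KG is perpendicular to GC, so GC runs at 171.7°; with |GC| = 16.5, C = (-13.16, -28.53). Then |AC| = |C − A| = 13.99.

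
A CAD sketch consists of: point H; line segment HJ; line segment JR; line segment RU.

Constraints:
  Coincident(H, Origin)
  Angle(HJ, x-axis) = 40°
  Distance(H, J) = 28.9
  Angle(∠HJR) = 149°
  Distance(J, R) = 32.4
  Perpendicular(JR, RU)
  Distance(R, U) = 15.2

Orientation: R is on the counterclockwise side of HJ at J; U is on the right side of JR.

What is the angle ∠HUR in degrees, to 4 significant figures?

62.25°

H is at the origin; HJ runs at 40.0° with length 28.9, so J = 28.9·(cos 40.0°, sin 40.0°) = (22.14, 18.58). ∠HJR = 149.0°, so JR runs at 40.0° + (180° − 149.0°) = 71.00° from the x-axis; with |JR| = 32.4, R = J + 32.4·(cos 71.00°, sin 71.00°) = (32.69, 49.21). JR is perpendicular to RU; with |RU| = 15.2 on the right of JR, U = R + 15.2·(0.9455, -0.3256) = (47.06, 44.26). Then cos ∠HUR = UH·UR / (|UH||UR|), giving 62.25°.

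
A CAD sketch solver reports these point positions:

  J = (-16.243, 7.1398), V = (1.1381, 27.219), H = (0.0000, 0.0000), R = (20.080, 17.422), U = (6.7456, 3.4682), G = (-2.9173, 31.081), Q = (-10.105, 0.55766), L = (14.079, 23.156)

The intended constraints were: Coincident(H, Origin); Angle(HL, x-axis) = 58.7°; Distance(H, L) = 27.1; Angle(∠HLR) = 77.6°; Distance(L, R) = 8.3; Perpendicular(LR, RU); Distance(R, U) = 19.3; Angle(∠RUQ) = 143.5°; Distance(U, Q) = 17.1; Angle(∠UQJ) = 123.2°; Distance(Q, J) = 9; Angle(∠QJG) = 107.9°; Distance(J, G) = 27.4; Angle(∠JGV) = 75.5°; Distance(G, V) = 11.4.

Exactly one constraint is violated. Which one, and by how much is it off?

Distance(G, V) = 11.4 — off by 5.80.

H = (0.00, 0.00) ✓; HL at 58.70° ✓; |HL| = 27.10 ✓; ∠HLR = 77.60° ✓; |LR| = 8.300 ✓; ∠(LR, RU) = 90.00° ✓; |RU| = 19.30 ✓; ∠RUQ = 143.5° ✓; |UQ| = 17.10 ✓; ∠UQJ = 123.2° ✓; |QJ| = 9.000 ✓; ∠QJG = 107.9° ✓; |JG| = 27.40 ✓; ∠JGV = 75.50° ✓; |GV| = 5.600 ✗.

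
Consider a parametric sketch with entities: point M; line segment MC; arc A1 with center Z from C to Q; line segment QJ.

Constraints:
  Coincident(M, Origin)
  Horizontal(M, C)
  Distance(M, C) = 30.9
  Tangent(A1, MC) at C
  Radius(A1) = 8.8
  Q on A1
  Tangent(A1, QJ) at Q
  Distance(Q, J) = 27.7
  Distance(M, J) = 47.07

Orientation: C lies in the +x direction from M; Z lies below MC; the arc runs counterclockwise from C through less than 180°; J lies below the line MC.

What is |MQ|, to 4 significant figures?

24.71

Checks: |ZQ| = 8.800 ✓; ∠(ZQ, QJ) = 90.00° ✓; |QJ| = 27.70 ✓; |MJ| = 47.07 ✓.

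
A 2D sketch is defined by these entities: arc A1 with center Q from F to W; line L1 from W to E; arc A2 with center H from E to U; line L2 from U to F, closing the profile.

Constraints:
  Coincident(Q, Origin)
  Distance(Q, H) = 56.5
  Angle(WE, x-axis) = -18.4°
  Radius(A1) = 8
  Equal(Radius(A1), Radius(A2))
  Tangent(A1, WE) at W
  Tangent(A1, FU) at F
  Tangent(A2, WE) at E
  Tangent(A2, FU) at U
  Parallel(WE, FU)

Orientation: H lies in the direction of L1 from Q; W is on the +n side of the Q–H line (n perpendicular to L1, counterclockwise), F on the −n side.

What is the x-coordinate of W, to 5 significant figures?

2.5252

The slot axis is L1's direction at -18.4°, so u = (cos -18.4°, sin -18.4°) = (0.94888, -0.31565) and n = (−sin -18.4°, cos -18.4°) = (0.31565, 0.94888). Q is at the origin and H lies 56.5 along u from Q, so H = 56.5·u = (53.611, -17.834). Tangency of A1 to both parallel lines with radius 8.0 puts W and F at Q ± 8.0·n: W = (2.5252, 7.5910), F = (-2.5252, -7.5910). So W.x = 2.5252.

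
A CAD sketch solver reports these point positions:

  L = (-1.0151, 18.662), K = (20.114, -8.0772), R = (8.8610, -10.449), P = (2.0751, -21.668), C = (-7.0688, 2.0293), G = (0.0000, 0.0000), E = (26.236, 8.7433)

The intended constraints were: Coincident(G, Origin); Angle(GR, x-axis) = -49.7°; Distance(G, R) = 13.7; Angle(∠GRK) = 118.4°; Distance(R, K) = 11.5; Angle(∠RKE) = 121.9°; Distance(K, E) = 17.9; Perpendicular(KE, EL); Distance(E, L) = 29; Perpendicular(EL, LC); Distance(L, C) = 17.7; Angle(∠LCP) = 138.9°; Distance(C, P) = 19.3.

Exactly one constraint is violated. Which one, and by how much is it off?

Distance(C, P) = 19.3 — off by 6.10.

G = (0.00, 0.00) ✓; GR at -49.70° ✓; |GR| = 13.70 ✓; ∠GRK = 118.4° ✓; |RK| = 11.50 ✓; ∠RKE = 121.9° ✓; |KE| = 17.90 ✓; ∠(KE, EL) = 90.00° ✓; |EL| = 29.00 ✓; ∠(EL, LC) = 90.00° ✓; |LC| = 17.70 ✓; ∠LCP = 138.9° ✓; |CP| = 25.40 ✗.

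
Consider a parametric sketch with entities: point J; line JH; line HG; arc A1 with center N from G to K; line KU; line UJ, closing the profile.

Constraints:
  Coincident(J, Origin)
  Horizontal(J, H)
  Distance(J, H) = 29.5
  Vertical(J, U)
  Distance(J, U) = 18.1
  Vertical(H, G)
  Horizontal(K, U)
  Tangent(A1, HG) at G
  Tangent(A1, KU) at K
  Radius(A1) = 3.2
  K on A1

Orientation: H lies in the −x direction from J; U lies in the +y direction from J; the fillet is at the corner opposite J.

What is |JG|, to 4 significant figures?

33.05

J is at the origin; JH is horizontal with |JH| = 29.5 and H on the −x side, so H = (-29.50, 0.000). J and U share the same x with |JU| = 18.1 and U on the +y side, so U = (0.000, 18.10). The virtual corner opposite J is at (-29.50, 18.10). The tangent condition forces NG to be normal to HG and tangency of A1 to KU means the radius NK is perpendicular to KU, with radius 3.2, so the center N sits 3.2 in from both sides at N = (-26.30, 14.90). That places the tangent points at G = (-29.50, 14.90) on HG and K = (-26.30, 18.10) on KU. Then |JG| = |G − J| = 33.05.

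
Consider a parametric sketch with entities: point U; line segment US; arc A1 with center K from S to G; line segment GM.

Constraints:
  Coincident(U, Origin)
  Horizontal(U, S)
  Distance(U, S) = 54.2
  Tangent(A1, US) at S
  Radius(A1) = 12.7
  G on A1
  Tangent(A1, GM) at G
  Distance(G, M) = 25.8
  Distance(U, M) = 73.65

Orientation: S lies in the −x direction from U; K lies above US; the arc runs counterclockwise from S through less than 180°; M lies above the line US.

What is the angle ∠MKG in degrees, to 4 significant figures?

63.79°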